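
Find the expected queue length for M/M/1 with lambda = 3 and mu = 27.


rho = 3/27; Lq = rho^2/(1-rho) = 0.01

0.01


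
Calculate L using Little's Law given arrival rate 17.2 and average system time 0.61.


L = lambda * W = 17.2 * 0.61 = 10.49

10.49


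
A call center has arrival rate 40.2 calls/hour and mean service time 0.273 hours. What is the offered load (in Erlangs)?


Offered load a = lambda * E[S] = 40.2 * 0.273 = 10.97 Erlangs

10.97 Erlangs


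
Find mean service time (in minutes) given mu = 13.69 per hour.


Mean service time = 60/mu = 60/13.69 = 4.38 minutes

4.38 minutes


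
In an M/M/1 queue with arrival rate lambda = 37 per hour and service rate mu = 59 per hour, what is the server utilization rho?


rho = lambda/mu = 37/59 = 0.6271

0.6271


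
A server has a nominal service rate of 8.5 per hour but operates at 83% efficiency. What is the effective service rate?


Effective rate = mu * efficiency = 8.5 * 0.83 = 7.06 per hour

7.06 per hour


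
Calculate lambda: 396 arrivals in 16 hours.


lambda = total arrivals / time = 396 / 16 = 24.75 per hour

24.75 per hour


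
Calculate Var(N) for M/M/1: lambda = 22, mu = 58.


rho = 22/58; Var(N) = rho/(1-rho)^2 = 0.98

0.98


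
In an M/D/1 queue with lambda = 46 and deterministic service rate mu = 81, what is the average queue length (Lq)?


M/D/1: Lq = rho^2 / (2*(1-rho)) where rho = 46/81; Lq = 0.37

0.37


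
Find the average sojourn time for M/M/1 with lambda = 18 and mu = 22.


W = 1/(mu - lambda) = 1/(22 - 18) = 0.25 hours

0.25 hours


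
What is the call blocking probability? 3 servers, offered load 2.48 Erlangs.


B(N,A) = (A^N/N!) / sum(A^k/k!, k=0..N) with N=3, A=2.48 = 0.2794

0.2794


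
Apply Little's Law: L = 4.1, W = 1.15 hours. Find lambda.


lambda = L / W = 4.1 / 1.15 = 3.57 per hour

3.57 per hour


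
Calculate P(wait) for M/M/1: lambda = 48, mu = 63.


P(wait) = rho = lambda/mu = 48/63 = 0.7619

0.7619


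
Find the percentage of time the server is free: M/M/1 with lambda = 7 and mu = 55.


Idle fraction = (1 - rho) * 100 = (1 - 7/55) * 100 = 87.3%

87.3%


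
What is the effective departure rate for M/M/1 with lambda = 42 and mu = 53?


For a stable queue (lambda < mu), throughput = lambda = 42 per hour

42 per hour


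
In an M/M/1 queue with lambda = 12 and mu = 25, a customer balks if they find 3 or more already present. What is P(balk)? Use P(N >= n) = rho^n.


P(N >= 3) = rho^3 = (12/25)^3 = 0.1106

0.1106


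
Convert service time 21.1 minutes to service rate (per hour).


mu = 60 / avg_service_time = 60 / 21.1 = 2.84 per hour

2.84 per hour


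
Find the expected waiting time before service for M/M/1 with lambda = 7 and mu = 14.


rho = 7/14; Wq = rho/(mu - lambda) = 0.0714 hours

0.0714 hours


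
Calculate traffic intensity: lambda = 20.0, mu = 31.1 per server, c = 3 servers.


rho = lambda / (c * mu) = 20.0 / (3 * 31.1) = 0.2144

0.2144


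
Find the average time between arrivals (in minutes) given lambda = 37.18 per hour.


Mean interarrival time = 60/lambda = 60/37.18 = 1.61 minutes

1.61 minutes


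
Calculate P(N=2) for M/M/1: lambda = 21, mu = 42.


rho = 21/42; P(n) = (1-rho)*rho^n = (1-21/42)*(21/42)^2 = 0.125

0.125


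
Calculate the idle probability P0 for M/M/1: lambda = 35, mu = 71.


P0 = 1 - rho = 1 - 35/71 = 0.507

0.507


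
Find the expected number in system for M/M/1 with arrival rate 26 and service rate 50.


rho = 26/50; L = rho/(1-rho) = 1.08

1.08


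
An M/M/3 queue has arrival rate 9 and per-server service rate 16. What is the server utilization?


rho = lambda/(c*mu) = 9/(3*16) = 0.1875

0.1875


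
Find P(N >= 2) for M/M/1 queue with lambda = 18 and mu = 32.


P(N >= 2) = rho^2 = (18/32)^2 = 0.3164

0.3164


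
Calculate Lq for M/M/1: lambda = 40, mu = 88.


rho = 40/88; Lq = rho^2/(1-rho) = 0.38

0.38


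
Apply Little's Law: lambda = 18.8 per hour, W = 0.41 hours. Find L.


L = lambda * W = 18.8 * 0.41 = 7.71

7.71


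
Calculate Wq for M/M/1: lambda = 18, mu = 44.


rho = 18/44; Wq = rho/(mu - lambda) = 0.0157 hours

0.0157 hours


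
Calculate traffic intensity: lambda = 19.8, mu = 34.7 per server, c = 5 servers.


rho = lambda / (c * mu) = 19.8 / (5 * 34.7) = 0.1141

0.1141


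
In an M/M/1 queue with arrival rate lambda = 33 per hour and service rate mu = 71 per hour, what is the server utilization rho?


rho = lambda/mu = 33/71 = 0.4648

0.4648


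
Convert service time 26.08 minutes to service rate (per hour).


mu = 60 / avg_service_time = 60 / 26.08 = 2.3 per hour

2.3 per hour


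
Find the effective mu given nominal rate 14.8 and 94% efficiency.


Effective rate = mu * efficiency = 14.8 * 0.94 = 13.91 per hour

13.91 per hour


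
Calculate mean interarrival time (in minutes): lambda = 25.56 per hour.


Mean interarrival time = 60/lambda = 60/25.56 = 2.35 minutes

2.35 minutes


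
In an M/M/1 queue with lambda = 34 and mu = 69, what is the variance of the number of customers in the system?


rho = 34/69; Var(N) = rho/(1-rho)^2 = 1.92

1.92


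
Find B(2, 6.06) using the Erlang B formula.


B(N,A) = (A^N/N!) / sum(A^k/k!, k=0..N) with N=2, A=6.06 = 0.7223

0.7223


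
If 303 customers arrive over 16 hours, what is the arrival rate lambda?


lambda = total arrivals / time = 303 / 16 = 18.94 per hour

18.94 per hour


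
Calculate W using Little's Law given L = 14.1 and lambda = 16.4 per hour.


W = L / lambda = 14.1 / 16.4 = 0.8598 hours

0.8598 hours


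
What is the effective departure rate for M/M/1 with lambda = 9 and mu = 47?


For a stable queue (lambda < mu), throughput = lambda = 9 per hour

9 per hour


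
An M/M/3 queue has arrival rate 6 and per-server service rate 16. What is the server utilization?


rho = lambda/(c*mu) = 6/(3*16) = 0.125

0.125


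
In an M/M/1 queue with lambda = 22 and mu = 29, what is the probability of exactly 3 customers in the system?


rho = 22/29; P(n) = (1-rho)*rho^n = (1-22/29)*(22/29)^3 = 0.1054

0.1054


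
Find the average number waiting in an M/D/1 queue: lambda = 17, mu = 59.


M/D/1: Lq = rho^2 / (2*(1-rho)) where rho = 17/59; Lq = 0.06

0.06


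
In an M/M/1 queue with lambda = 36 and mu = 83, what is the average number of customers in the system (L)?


rho = 36/83; L = rho/(1-rho) = 0.77

0.77


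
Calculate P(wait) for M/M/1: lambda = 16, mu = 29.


P(wait) = rho = lambda/mu = 16/29 = 0.5517

0.5517


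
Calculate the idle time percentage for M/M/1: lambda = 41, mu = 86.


Idle fraction = (1 - rho) * 100 = (1 - 41/86) * 100 = 52.3%

52.3%


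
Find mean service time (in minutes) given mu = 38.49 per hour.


Mean service time = 60/mu = 60/38.49 = 1.56 minutes

1.56 minutes


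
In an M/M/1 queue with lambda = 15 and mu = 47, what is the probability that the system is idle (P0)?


P0 = 1 - rho = 1 - 15/47 = 0.6809

0.6809


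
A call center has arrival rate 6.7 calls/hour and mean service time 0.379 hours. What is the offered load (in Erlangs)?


Offered load a = lambda * E[S] = 6.7 * 0.379 = 2.54 Erlangs

2.54 Erlangs


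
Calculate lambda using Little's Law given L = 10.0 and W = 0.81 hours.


lambda = L / W = 10.0 / 0.81 = 12.35 per hour

12.35 per hour


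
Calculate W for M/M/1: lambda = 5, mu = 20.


W = 1/(mu - lambda) = 1/(20 - 5) = 0.0667 hours

0.0667 hours


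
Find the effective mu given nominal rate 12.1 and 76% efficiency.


Effective rate = mu * efficiency = 12.1 * 0.76 = 9.2 per hour

9.2 per hour


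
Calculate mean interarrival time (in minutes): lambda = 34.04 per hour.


Mean interarrival time = 60/lambda = 60/34.04 = 1.76 minutes

1.76 minutes


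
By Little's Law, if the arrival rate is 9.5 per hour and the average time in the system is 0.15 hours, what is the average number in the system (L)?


L = lambda * W = 9.5 * 0.15 = 1.43

1.43


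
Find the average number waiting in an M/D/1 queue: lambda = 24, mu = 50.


M/D/1: Lq = rho^2 / (2*(1-rho)) where rho = 24/50; Lq = 0.22

0.22


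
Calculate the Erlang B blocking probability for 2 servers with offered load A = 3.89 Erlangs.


B(N,A) = (A^N/N!) / sum(A^k/k!, k=0..N) with N=2, A=3.89 = 0.6074

0.6074


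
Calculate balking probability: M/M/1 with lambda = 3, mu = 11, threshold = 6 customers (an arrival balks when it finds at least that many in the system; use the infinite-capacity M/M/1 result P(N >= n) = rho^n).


P(N >= 6) = rho^6 = (3/11)^6 = 0.0004

0.0004


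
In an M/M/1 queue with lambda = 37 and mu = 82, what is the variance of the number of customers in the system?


rho = 37/82; Var(N) = rho/(1-rho)^2 = 1.5

1.5


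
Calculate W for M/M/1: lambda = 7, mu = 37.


W = 1/(mu - lambda) = 1/(37 - 7) = 0.0333 hours

0.0333 hours


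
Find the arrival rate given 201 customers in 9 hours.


lambda = total arrivals / time = 201 / 9 = 22.33 per hour

22.33 per hour


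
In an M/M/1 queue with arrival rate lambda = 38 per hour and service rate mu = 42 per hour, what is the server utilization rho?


rho = lambda/mu = 38/42 = 0.9048

0.9048


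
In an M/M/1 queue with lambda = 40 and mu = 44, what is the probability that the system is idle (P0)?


P0 = 1 - rho = 1 - 40/44 = 0.0909

0.0909


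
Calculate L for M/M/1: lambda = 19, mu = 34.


rho = 19/34; L = rho/(1-rho) = 1.27

1.27


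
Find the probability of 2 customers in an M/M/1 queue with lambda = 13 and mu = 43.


rho = 13/43; P(n) = (1-rho)*rho^n = (1-13/43)*(13/43)^2 = 0.0638

0.0638


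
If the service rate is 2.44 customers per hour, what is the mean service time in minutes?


Mean service time = 60/mu = 60/2.44 = 24.59 minutes

24.59 minutes


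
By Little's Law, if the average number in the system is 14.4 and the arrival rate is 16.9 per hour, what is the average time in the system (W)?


W = L / lambda = 14.4 / 16.9 = 0.8521 hours

0.8521 hours


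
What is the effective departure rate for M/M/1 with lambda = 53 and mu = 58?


For a stable queue (lambda < mu), throughput = lambda = 53 per hour

53 per hour


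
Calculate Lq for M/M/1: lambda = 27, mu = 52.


rho = 27/52; Lq = rho^2/(1-rho) = 0.56

0.56


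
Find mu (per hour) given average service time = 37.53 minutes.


mu = 60 / avg_service_time = 60 / 37.53 = 1.6 per hour

1.6 per hour


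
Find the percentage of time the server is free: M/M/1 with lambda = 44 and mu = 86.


Idle fraction = (1 - rho) * 100 = (1 - 44/86) * 100 = 48.8%

48.8%


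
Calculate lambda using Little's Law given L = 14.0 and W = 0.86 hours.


lambda = L / W = 14.0 / 0.86 = 16.28 per hour

16.28 per hour


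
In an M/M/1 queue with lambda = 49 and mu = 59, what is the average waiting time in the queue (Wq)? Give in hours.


rho = 49/59; Wq = rho/(mu - lambda) = 0.0831 hours

0.0831 hours


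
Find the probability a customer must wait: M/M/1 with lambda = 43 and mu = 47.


P(wait) = rho = lambda/mu = 43/47 = 0.9149

0.9149


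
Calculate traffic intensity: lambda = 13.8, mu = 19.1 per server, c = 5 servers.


rho = lambda / (c * mu) = 13.8 / (5 * 19.1) = 0.1445

0.1445


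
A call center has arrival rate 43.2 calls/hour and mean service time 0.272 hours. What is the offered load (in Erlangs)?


Offered load a = lambda * E[S] = 43.2 * 0.272 = 11.75 Erlangs

11.75 Erlangs


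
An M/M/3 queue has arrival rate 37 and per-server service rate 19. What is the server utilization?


rho = lambda/(c*mu) = 37/(3*19) = 0.6491

0.6491


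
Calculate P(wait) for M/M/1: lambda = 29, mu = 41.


P(wait) = rho = lambda/mu = 29/41 = 0.7073

0.7073


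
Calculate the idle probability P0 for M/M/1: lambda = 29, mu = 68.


P0 = 1 - rho = 1 - 29/68 = 0.5735

0.5735


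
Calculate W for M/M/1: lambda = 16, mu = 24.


W = 1/(mu - lambda) = 1/(24 - 16) = 0.125 hours

0.125 hours


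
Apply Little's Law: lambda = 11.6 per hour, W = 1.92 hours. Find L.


L = lambda * W = 11.6 * 1.92 = 22.27

22.27


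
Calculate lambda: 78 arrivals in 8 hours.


lambda = total arrivals / time = 78 / 8 = 9.75 per hour

9.75 per hour


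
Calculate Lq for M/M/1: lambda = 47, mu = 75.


rho = 47/75; Lq = rho^2/(1-rho) = 1.05

1.05


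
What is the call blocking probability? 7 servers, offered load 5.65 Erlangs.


B(N,A) = (A^N/N!) / sum(A^k/k!, k=0..N) with N=7, A=5.65 = 0.1623

0.1623


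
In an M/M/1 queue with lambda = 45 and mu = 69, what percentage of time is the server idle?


Idle fraction = (1 - rho) * 100 = (1 - 45/69) * 100 = 34.8%

34.8%


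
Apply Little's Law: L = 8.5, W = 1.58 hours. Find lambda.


lambda = L / W = 8.5 / 1.58 = 5.38 per hour

5.38 per hour


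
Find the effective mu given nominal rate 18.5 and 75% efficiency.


Effective rate = mu * efficiency = 18.5 * 0.75 = 13.88 per hour

13.88 per hour


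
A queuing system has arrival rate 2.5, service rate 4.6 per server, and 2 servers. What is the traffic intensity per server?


rho = lambda / (c * mu) = 2.5 / (2 * 4.6) = 0.2717

0.2717


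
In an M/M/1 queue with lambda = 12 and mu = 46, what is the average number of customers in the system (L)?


rho = 12/46; L = rho/(1-rho) = 0.35

0.35


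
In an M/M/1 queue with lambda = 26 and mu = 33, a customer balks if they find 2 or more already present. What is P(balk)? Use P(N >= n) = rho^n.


P(N >= 2) = rho^2 = (26/33)^2 = 0.6208

0.6208


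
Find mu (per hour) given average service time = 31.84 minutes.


mu = 60 / avg_service_time = 60 / 31.84 = 1.88 per hour

1.88 per hour


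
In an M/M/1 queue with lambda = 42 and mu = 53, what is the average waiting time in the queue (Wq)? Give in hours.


rho = 42/53; Wq = rho/(mu - lambda) = 0.072 hours

0.072 hours


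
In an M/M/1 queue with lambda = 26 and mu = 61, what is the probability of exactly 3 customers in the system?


rho = 26/61; P(n) = (1-rho)*rho^n = (1-26/61)*(26/61)^3 = 0.0444

0.0444


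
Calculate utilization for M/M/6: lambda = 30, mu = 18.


rho = lambda/(c*mu) = 30/(6*18) = 0.2778

0.2778


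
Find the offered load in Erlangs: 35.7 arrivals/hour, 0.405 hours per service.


Offered load a = lambda * E[S] = 35.7 * 0.405 = 14.46 Erlangs

14.46 Erlangs


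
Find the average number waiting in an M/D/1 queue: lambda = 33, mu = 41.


M/D/1: Lq = rho^2 / (2*(1-rho)) where rho = 33/41; Lq = 1.66

1.66


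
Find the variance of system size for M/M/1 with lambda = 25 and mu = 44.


rho = 25/44; Var(N) = rho/(1-rho)^2 = 3.05

3.05


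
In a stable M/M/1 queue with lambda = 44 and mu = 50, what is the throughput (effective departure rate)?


For a stable queue (lambda < mu), throughput = lambda = 44 per hour

44 per hour


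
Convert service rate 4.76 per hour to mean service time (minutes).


Mean service time = 60/mu = 60/4.76 = 12.61 minutes

12.61 minutes


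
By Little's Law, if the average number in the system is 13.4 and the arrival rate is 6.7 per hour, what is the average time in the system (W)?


W = L / lambda = 13.4 / 6.7 = 2.0 hours

2.0 hours


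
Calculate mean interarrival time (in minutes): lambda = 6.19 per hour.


Mean interarrival time = 60/lambda = 60/6.19 = 9.69 minutes

9.69 minutes


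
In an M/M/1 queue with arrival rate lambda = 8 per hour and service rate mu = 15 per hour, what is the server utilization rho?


rho = lambda/mu = 8/15 = 0.5333

0.5333


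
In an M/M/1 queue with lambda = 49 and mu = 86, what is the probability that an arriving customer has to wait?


P(wait) = rho = lambda/mu = 49/86 = 0.5698

0.5698


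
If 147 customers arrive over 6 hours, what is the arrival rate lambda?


lambda = total arrivals / time = 147 / 6 = 24.5 per hour

24.5 per hour


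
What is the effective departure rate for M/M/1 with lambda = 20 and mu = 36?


For a stable queue (lambda < mu), throughput = lambda = 20 per hour

20 per hour


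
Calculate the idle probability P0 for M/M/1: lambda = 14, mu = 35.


P0 = 1 - rho = 1 - 14/35 = 0.6

0.6


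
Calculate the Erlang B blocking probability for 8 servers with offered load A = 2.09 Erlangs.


B(N,A) = (A^N/N!) / sum(A^k/k!, k=0..N) with N=8, A=2.09 = 0.0011

0.0011


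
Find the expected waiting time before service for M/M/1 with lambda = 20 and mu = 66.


rho = 20/66; Wq = rho/(mu - lambda) = 0.0066 hours

0.0066 hours


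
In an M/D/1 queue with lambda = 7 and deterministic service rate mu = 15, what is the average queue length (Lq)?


M/D/1: Lq = rho^2 / (2*(1-rho)) where rho = 7/15; Lq = 0.2

0.2


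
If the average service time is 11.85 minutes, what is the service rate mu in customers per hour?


mu = 60 / avg_service_time = 60 / 11.85 = 5.06 per hour

5.06 per hour


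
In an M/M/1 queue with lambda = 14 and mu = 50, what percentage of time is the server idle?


Idle fraction = (1 - rho) * 100 = (1 - 14/50) * 100 = 72.0%

72.0%


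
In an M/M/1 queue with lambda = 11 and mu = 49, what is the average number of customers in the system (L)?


rho = 11/49; L = rho/(1-rho) = 0.29

0.29


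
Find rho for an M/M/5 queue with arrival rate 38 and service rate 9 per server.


rho = lambda/(c*mu) = 38/(5*9) = 0.8444

0.8444


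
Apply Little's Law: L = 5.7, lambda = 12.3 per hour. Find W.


W = L / lambda = 5.7 / 12.3 = 0.4634 hours

0.4634 hours


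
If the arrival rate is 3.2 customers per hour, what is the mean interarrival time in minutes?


Mean interarrival time = 60/lambda = 60/3.2 = 18.75 minutes

18.75 minutes


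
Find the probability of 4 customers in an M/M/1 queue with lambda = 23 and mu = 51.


rho = 23/51; P(n) = (1-rho)*rho^n = (1-23/51)*(23/51)^4 = 0.0227

0.0227


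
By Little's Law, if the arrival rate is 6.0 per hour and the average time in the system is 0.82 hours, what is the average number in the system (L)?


L = lambda * W = 6.0 * 0.82 = 4.92

4.92


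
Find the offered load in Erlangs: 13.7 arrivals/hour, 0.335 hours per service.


Offered load a = lambda * E[S] = 13.7 * 0.335 = 4.59 Erlangs

4.59 Erlangs


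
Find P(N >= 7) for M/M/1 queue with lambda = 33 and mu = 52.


P(N >= 7) = rho^7 = (33/52)^7 = 0.0415

0.0415


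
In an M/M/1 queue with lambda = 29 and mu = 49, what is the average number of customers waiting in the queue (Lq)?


rho = 29/49; Lq = rho^2/(1-rho) = 0.86

0.86


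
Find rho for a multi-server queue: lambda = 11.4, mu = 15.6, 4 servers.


rho = lambda / (c * mu) = 11.4 / (4 * 15.6) = 0.1827

0.1827


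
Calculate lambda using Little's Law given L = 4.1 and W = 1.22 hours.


lambda = L / W = 4.1 / 1.22 = 3.36 per hour

3.36 per hour


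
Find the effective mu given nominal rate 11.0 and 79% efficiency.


Effective rate = mu * efficiency = 11.0 * 0.79 = 8.69 per hour

8.69 per hour


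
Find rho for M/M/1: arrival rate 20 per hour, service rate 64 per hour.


rho = lambda/mu = 20/64 = 0.3125

0.3125


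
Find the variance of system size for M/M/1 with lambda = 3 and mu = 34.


rho = 3/34; Var(N) = rho/(1-rho)^2 = 0.11

0.11


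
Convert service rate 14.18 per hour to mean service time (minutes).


Mean service time = 60/mu = 60/14.18 = 4.23 minutes

4.23 minutes


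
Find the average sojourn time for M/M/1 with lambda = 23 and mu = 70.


W = 1/(mu - lambda) = 1/(70 - 23) = 0.0213 hours

0.0213 hours


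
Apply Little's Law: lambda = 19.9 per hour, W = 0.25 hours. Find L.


L = lambda * W = 19.9 * 0.25 = 4.98

4.98


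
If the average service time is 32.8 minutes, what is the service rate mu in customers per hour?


mu = 60 / avg_service_time = 60 / 32.8 = 1.83 per hour

1.83 per hour


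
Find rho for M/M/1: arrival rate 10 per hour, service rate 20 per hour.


rho = lambda/mu = 10/20 = 0.5

0.5


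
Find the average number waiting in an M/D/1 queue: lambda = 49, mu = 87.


M/D/1: Lq = rho^2 / (2*(1-rho)) where rho = 49/87; Lq = 0.36

0.36


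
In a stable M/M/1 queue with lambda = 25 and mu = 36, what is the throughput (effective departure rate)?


For a stable queue (lambda < mu), throughput = lambda = 25 per hour

25 per hour


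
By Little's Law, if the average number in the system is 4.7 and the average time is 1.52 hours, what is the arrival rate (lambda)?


lambda = L / W = 4.7 / 1.52 = 3.09 per hour

3.09 per hour


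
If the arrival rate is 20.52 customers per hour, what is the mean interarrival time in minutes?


Mean interarrival time = 60/lambda = 60/20.52 = 2.92 minutes

2.92 minutes


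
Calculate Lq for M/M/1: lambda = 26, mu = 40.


rho = 26/40; Lq = rho^2/(1-rho) = 1.21

1.21


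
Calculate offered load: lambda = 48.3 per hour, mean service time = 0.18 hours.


Offered load a = lambda * E[S] = 48.3 * 0.18 = 8.69 Erlangs

8.69 Erlangs


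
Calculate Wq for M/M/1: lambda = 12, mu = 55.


rho = 12/55; Wq = rho/(mu - lambda) = 0.0051 hours

0.0051 hours


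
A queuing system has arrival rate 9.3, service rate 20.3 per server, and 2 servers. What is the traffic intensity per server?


rho = lambda / (c * mu) = 9.3 / (2 * 20.3) = 0.2291

0.2291


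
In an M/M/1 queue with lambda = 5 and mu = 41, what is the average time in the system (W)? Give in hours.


W = 1/(mu - lambda) = 1/(41 - 5) = 0.0278 hours

0.0278 hours


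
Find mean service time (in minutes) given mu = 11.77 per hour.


Mean service time = 60/mu = 60/11.77 = 5.1 minutes

5.1 minutes


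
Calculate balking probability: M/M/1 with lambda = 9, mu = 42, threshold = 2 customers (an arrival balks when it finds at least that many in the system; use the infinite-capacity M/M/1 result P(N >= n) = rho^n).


P(N >= 2) = rho^2 = (9/42)^2 = 0.0459

0.0459


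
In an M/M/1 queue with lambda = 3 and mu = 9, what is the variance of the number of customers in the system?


rho = 3/9; Var(N) = rho/(1-rho)^2 = 0.75

0.75


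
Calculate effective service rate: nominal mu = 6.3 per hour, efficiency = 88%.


Effective rate = mu * efficiency = 6.3 * 0.88 = 5.54 per hour

5.54 per hour


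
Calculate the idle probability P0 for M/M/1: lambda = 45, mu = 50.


P0 = 1 - rho = 1 - 45/50 = 0.1

0.1


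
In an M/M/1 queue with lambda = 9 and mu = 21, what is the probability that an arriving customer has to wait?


P(wait) = rho = lambda/mu = 9/21 = 0.4286

0.4286


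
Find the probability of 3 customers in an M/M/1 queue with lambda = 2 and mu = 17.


rho = 2/17; P(n) = (1-rho)*rho^n = (1-2/17)*(2/17)^3 = 0.0014

0.0014


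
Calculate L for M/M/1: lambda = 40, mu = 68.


rho = 40/68; L = rho/(1-rho) = 1.43

1.43


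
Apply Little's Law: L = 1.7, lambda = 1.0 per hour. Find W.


W = L / lambda = 1.7 / 1.0 = 1.7 hours

1.7 hours


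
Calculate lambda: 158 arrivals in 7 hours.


lambda = total arrivals / time = 158 / 7 = 22.57 per hour

22.57 per hour


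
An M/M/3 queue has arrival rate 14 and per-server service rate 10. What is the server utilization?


rho = lambda/(c*mu) = 14/(3*10) = 0.4667

0.4667


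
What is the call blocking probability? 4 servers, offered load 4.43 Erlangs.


B(N,A) = (A^N/N!) / sum(A^k/k!, k=0..N) with N=4, A=4.43 = 0.3505

0.3505


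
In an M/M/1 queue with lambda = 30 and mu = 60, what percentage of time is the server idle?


Idle fraction = (1 - rho) * 100 = (1 - 30/60) * 100 = 50.0%

50.0%


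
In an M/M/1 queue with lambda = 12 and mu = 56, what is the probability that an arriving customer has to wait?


P(wait) = rho = lambda/mu = 12/56 = 0.2143

0.2143


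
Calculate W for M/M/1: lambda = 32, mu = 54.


W = 1/(mu - lambda) = 1/(54 - 32) = 0.0455 hours

0.0455 hours


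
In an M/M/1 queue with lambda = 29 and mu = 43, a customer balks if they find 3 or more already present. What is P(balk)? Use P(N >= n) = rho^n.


P(N >= 3) = rho^3 = (29/43)^3 = 0.3068

0.3068


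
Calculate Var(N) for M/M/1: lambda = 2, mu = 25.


rho = 2/25; Var(N) = rho/(1-rho)^2 = 0.09

0.09


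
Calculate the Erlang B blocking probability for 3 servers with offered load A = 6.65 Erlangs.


B(N,A) = (A^N/N!) / sum(A^k/k!, k=0..N) with N=3, A=6.65 = 0.6222

0.6222


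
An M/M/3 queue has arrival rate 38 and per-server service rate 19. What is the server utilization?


rho = lambda/(c*mu) = 38/(3*19) = 0.6667

0.6667


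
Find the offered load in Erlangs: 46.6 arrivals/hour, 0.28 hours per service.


Offered load a = lambda * E[S] = 46.6 * 0.28 = 13.05 Erlangs

13.05 Erlangs


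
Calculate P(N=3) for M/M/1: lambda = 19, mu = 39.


rho = 19/39; P(n) = (1-rho)*rho^n = (1-19/39)*(19/39)^3 = 0.0593

0.0593


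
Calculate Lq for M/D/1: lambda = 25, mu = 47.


M/D/1: Lq = rho^2 / (2*(1-rho)) where rho = 25/47; Lq = 0.3

0.3


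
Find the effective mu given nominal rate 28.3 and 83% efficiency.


Effective rate = mu * efficiency = 28.3 * 0.83 = 23.49 per hour

23.49 per hour


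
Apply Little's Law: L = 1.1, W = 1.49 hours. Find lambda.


lambda = L / W = 1.1 / 1.49 = 0.74 per hour

0.74 per hour


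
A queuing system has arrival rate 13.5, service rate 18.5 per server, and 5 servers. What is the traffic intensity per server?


rho = lambda / (c * mu) = 13.5 / (5 * 18.5) = 0.1459

0.1459


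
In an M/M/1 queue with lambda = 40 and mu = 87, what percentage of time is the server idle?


Idle fraction = (1 - rho) * 100 = (1 - 40/87) * 100 = 54.0%

54.0%


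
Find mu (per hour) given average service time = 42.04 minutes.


mu = 60 / avg_service_time = 60 / 42.04 = 1.43 per hour

1.43 per hour


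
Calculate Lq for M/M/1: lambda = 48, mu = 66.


rho = 48/66; Lq = rho^2/(1-rho) = 1.94

1.94


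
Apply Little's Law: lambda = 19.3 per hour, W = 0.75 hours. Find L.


L = lambda * W = 19.3 * 0.75 = 14.48

14.48


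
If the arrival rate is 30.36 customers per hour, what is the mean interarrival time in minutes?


Mean interarrival time = 60/lambda = 60/30.36 = 1.98 minutes

1.98 minutes


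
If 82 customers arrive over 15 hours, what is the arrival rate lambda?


lambda = total arrivals / time = 82 / 15 = 5.47 per hour

5.47 per hour


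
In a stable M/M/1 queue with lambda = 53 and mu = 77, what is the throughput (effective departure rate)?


For a stable queue (lambda < mu), throughput = lambda = 53 per hour

53 per hour


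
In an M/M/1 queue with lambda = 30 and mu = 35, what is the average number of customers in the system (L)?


rho = 30/35; L = rho/(1-rho) = 6.0

6.0


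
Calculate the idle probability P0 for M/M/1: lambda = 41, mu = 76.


P0 = 1 - rho = 1 - 41/76 = 0.4605

0.4605


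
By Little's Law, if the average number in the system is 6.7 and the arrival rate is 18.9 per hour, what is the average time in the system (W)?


W = L / lambda = 6.7 / 18.9 = 0.3545 hours

0.3545 hours


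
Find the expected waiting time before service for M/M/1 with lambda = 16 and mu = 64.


rho = 16/64; Wq = rho/(mu - lambda) = 0.0052 hours

0.0052 hours


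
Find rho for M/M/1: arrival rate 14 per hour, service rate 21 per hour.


rho = lambda/mu = 14/21 = 0.6667

0.6667


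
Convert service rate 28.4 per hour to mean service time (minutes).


Mean service time = 60/mu = 60/28.4 = 2.11 minutes

2.11 minutes


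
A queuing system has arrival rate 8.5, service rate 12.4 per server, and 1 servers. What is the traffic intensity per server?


rho = lambda / (c * mu) = 8.5 / (1 * 12.4) = 0.6855

0.6855


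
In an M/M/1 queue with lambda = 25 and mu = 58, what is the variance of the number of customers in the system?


rho = 25/58; Var(N) = rho/(1-rho)^2 = 1.33

1.33


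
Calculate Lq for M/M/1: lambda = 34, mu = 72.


rho = 34/72; Lq = rho^2/(1-rho) = 0.42

0.42


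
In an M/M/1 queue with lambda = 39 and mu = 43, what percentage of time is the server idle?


Idle fraction = (1 - rho) * 100 = (1 - 39/43) * 100 = 9.3%

9.3%


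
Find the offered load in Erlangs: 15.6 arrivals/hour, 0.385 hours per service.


Offered load a = lambda * E[S] = 15.6 * 0.385 = 6.01 Erlangs

6.01 Erlangs


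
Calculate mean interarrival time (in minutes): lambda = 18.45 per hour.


Mean interarrival time = 60/lambda = 60/18.45 = 3.25 minutes

3.25 minutes


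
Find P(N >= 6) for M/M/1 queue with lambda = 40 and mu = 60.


P(N >= 6) = rho^6 = (40/60)^6 = 0.0878

0.0878


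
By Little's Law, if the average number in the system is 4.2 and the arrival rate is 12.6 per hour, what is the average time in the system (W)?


W = L / lambda = 4.2 / 12.6 = 0.3333 hours

0.3333 hours


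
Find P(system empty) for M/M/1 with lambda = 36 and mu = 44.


P0 = 1 - rho = 1 - 36/44 = 0.1818

0.1818


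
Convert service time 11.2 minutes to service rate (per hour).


mu = 60 / avg_service_time = 60 / 11.2 = 5.36 per hour

5.36 per hour


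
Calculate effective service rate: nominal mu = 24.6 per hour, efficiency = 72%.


Effective rate = mu * efficiency = 24.6 * 0.72 = 17.71 per hour

17.71 per hour


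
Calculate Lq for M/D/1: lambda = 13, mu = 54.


M/D/1: Lq = rho^2 / (2*(1-rho)) where rho = 13/54; Lq = 0.04

0.04


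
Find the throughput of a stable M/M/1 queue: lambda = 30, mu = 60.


For a stable queue (lambda < mu), throughput = lambda = 30 per hour

30 per hour


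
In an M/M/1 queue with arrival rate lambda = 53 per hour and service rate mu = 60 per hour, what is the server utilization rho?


rho = lambda/mu = 53/60 = 0.8833

0.8833


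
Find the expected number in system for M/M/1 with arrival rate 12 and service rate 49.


rho = 12/49; L = rho/(1-rho) = 0.32

0.32


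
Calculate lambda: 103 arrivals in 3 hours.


lambda = total arrivals / time = 103 / 3 = 34.33 per hour

34.33 per hour


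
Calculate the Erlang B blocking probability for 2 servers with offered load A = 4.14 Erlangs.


B(N,A) = (A^N/N!) / sum(A^k/k!, k=0..N) with N=2, A=4.14 = 0.6251

0.6251


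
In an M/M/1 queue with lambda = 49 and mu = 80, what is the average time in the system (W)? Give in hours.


W = 1/(mu - lambda) = 1/(80 - 49) = 0.0323 hours

0.0323 hours


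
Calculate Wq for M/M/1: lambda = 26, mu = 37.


rho = 26/37; Wq = rho/(mu - lambda) = 0.0639 hours

0.0639 hours


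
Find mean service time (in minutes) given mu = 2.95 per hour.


Mean service time = 60/mu = 60/2.95 = 20.34 minutes

20.34 minutes


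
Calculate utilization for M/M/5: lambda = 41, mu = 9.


rho = lambda/(c*mu) = 41/(5*9) = 0.9111

0.9111


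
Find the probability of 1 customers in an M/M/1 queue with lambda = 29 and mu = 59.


rho = 29/59; P(n) = (1-rho)*rho^n = (1-29/59)*(29/59)^1 = 0.2499

0.2499


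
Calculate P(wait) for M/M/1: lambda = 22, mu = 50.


P(wait) = rho = lambda/mu = 22/50 = 0.44

0.44


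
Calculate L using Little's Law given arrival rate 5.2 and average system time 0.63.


L = lambda * W = 5.2 * 0.63 = 3.28

3.28


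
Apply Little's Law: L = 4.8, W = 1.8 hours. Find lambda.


lambda = L / W = 4.8 / 1.8 = 2.67 per hour

2.67 per hour


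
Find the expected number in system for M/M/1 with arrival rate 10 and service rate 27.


rho = 10/27; L = rho/(1-rho) = 0.59

0.59


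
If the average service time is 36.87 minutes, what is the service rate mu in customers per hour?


mu = 60 / avg_service_time = 60 / 36.87 = 1.63 per hour

1.63 per hour


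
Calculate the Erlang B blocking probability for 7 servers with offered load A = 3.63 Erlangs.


B(N,A) = (A^N/N!) / sum(A^k/k!, k=0..N) with N=7, A=3.63 = 0.0451

0.0451


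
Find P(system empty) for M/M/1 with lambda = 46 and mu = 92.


P0 = 1 - rho = 1 - 46/92 = 0.5

0.5


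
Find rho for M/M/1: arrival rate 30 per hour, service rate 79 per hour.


rho = lambda/mu = 30/79 = 0.3797

0.3797


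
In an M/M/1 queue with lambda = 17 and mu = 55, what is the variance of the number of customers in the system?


rho = 17/55; Var(N) = rho/(1-rho)^2 = 0.65

0.65


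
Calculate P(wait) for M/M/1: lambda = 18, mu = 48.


P(wait) = rho = lambda/mu = 18/48 = 0.375

0.375


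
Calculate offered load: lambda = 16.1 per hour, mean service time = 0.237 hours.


Offered load a = lambda * E[S] = 16.1 * 0.237 = 3.82 Erlangs

3.82 Erlangs


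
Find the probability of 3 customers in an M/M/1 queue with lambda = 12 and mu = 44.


rho = 12/44; P(n) = (1-rho)*rho^n = (1-12/44)*(12/44)^3 = 0.0148

0.0148


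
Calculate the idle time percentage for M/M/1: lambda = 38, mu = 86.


Idle fraction = (1 - rho) * 100 = (1 - 38/86) * 100 = 55.8%

55.8%


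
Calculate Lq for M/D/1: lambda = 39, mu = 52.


M/D/1: Lq = rho^2 / (2*(1-rho)) where rho = 39/52; Lq = 1.13

1.13


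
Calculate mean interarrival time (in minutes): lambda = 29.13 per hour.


Mean interarrival time = 60/lambda = 60/29.13 = 2.06 minutes

2.06 minutes


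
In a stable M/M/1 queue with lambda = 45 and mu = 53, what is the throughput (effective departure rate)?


For a stable queue (lambda < mu), throughput = lambda = 45 per hour

45 per hour


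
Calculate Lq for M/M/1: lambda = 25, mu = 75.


rho = 25/75; Lq = rho^2/(1-rho) = 0.17

0.17


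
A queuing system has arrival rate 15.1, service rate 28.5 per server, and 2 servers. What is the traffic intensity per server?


rho = lambda / (c * mu) = 15.1 / (2 * 28.5) = 0.2649

0.2649


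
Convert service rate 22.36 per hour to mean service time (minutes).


Mean service time = 60/mu = 60/22.36 = 2.68 minutes

2.68 minutes


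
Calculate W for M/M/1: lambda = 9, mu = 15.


W = 1/(mu - lambda) = 1/(15 - 9) = 0.1667 hours

0.1667 hours


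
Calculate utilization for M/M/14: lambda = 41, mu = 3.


rho = lambda/(c*mu) = 41/(14*3) = 0.9762

0.9762


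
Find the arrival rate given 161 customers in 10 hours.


lambda = total arrivals / time = 161 / 10 = 16.1 per hour

16.1 per hour


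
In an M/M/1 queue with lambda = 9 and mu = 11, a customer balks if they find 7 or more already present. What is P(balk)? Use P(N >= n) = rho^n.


P(N >= 7) = rho^7 = (9/11)^7 = 0.2454

0.2454


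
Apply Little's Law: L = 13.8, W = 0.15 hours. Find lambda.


lambda = L / W = 13.8 / 0.15 = 92.0 per hour

92.0 per hour


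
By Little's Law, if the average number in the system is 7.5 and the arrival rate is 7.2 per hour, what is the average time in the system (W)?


W = L / lambda = 7.5 / 7.2 = 1.0417 hours

1.0417 hours


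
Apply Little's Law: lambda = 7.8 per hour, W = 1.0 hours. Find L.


L = lambda * W = 7.8 * 1.0 = 7.8

7.8


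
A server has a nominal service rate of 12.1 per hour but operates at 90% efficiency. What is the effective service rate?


Effective rate = mu * efficiency = 12.1 * 0.9 = 10.89 per hour

10.89 per hour


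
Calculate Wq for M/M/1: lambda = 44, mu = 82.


rho = 44/82; Wq = rho/(mu - lambda) = 0.0141 hours

0.0141 hours


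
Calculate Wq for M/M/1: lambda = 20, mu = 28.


rho = 20/28; Wq = rho/(mu - lambda) = 0.0893 hours

0.0893 hours


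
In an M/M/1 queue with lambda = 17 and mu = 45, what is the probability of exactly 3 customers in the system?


rho = 17/45; P(n) = (1-rho)*rho^n = (1-17/45)*(17/45)^3 = 0.0335

0.0335


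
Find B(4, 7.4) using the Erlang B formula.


B(N,A) = (A^N/N!) / sum(A^k/k!, k=0..N) with N=4, A=7.4 = 0.5474

0.5474


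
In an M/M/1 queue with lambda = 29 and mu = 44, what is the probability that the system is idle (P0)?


P0 = 1 - rho = 1 - 29/44 = 0.3409

0.3409


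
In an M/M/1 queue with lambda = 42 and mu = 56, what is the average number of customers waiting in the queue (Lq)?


rho = 42/56; Lq = rho^2/(1-rho) = 2.25

2.25


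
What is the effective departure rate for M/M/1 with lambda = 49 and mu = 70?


For a stable queue (lambda < mu), throughput = lambda = 49 per hour

49 per hour


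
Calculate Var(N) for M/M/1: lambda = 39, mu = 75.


rho = 39/75; Var(N) = rho/(1-rho)^2 = 2.26

2.26


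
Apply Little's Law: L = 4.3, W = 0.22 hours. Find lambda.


lambda = L / W = 4.3 / 0.22 = 19.55 per hour

19.55 per hour


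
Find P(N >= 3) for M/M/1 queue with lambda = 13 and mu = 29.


P(N >= 3) = rho^3 = (13/29)^3 = 0.0901

0.0901


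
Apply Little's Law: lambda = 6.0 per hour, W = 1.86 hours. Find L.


L = lambda * W = 6.0 * 1.86 = 11.16

11.16


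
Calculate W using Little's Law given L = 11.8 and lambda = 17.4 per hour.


W = L / lambda = 11.8 / 17.4 = 0.6782 hours

0.6782 hours


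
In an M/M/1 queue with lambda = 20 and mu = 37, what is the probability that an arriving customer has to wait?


P(wait) = rho = lambda/mu = 20/37 = 0.5405

0.5405


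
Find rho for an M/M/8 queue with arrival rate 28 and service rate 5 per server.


rho = lambda/(c*mu) = 28/(8*5) = 0.7

0.7


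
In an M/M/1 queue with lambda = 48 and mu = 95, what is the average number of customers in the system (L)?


rho = 48/95; L = rho/(1-rho) = 1.02

1.02


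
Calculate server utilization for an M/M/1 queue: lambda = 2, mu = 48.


rho = lambda/mu = 2/48 = 0.0417

0.0417


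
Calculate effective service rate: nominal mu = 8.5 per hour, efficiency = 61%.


Effective rate = mu * efficiency = 8.5 * 0.61 = 5.19 per hour

5.19 per hour


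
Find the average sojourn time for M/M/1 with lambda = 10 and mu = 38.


W = 1/(mu - lambda) = 1/(38 - 10) = 0.0357 hours

0.0357 hours


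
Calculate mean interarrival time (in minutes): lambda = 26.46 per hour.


Mean interarrival time = 60/lambda = 60/26.46 = 2.27 minutes

2.27 minutes


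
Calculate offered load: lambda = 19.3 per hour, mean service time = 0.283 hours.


Offered load a = lambda * E[S] = 19.3 * 0.283 = 5.46 Erlangs

5.46 Erlangs


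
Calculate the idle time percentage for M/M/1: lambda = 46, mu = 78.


Idle fraction = (1 - rho) * 100 = (1 - 46/78) * 100 = 41.0%

41.0%


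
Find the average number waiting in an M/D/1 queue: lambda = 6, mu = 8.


M/D/1: Lq = rho^2 / (2*(1-rho)) where rho = 6/8; Lq = 1.13

1.13


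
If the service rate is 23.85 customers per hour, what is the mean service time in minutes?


Mean service time = 60/mu = 60/23.85 = 2.52 minutes

2.52 minutes


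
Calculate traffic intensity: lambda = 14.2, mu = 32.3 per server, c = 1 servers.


rho = lambda / (c * mu) = 14.2 / (1 * 32.3) = 0.4396

0.4396


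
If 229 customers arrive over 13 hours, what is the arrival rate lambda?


lambda = total arrivals / time = 229 / 13 = 17.62 per hour

17.62 per hour


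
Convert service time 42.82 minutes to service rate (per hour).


mu = 60 / avg_service_time = 60 / 42.82 = 1.4 per hour

1.4 per hour


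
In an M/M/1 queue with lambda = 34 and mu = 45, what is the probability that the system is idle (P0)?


P0 = 1 - rho = 1 - 34/45 = 0.2444

0.2444


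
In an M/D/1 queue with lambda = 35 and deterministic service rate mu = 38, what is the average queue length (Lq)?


M/D/1: Lq = rho^2 / (2*(1-rho)) where rho = 35/38; Lq = 5.37

5.37


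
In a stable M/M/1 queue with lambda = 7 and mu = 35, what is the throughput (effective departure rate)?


For a stable queue (lambda < mu), throughput = lambda = 7 per hour

7 per hour
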